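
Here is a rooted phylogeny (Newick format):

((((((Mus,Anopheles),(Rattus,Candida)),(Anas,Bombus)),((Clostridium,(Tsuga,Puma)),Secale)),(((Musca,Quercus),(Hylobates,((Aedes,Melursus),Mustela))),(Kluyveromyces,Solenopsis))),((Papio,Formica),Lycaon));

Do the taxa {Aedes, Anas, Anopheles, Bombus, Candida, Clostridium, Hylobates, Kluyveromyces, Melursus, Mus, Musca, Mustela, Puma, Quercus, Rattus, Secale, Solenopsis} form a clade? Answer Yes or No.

No

The MRCA of the listed taxa subtends (((((Mus,Anopheles),(Rattus,Candida)),(Anas,Bombus)),((Clostridium,(Tsuga,Puma)),Secale)),(((Musca,Quercus),(Hylobates,((Aedes,Melursus),Mustela))),(Kluyveromyces,Solenopsis))).
That clade also contains Tsuga, which is not in the proposed group, so the group is not monophyletic.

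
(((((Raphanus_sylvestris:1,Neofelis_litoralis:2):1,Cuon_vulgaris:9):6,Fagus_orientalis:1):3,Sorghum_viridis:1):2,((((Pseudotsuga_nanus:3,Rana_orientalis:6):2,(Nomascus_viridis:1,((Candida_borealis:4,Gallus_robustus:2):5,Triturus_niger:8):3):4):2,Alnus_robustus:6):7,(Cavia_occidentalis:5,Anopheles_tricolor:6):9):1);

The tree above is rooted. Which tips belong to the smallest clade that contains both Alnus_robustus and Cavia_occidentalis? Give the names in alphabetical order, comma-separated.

Alnus_robustus, Anopheles_tricolor, Candida_borealis, Cavia_occidentalis, Gallus_robustus, Nomascus_viridis, Pseudotsuga_nanus, Rana_orientalis, Triturus_niger

Tracing Alnus_robustus: it sits inside (((Pseudotsuga_nanus,Rana_orientalis),(Nomascus_viridis,((Candida_borealis,Gallus_robustus),Triturus_niger))),Alnus_robustus).
Tracing Cavia_occidentalis: it sits inside (Cavia_occidentalis,Anopheles_tricolor).
The smallest clade enclosing both is ((((Pseudotsuga_nanus,Rana_orientalis),(Nomascus_viridis,((Candida_borealis,Gallus_robustus),Triturus_niger))),Alnus_robustus),(Cavia_occidentalis,Anopheles_tricolor)); the answer is its 9 terminal taxa in alphabetical order.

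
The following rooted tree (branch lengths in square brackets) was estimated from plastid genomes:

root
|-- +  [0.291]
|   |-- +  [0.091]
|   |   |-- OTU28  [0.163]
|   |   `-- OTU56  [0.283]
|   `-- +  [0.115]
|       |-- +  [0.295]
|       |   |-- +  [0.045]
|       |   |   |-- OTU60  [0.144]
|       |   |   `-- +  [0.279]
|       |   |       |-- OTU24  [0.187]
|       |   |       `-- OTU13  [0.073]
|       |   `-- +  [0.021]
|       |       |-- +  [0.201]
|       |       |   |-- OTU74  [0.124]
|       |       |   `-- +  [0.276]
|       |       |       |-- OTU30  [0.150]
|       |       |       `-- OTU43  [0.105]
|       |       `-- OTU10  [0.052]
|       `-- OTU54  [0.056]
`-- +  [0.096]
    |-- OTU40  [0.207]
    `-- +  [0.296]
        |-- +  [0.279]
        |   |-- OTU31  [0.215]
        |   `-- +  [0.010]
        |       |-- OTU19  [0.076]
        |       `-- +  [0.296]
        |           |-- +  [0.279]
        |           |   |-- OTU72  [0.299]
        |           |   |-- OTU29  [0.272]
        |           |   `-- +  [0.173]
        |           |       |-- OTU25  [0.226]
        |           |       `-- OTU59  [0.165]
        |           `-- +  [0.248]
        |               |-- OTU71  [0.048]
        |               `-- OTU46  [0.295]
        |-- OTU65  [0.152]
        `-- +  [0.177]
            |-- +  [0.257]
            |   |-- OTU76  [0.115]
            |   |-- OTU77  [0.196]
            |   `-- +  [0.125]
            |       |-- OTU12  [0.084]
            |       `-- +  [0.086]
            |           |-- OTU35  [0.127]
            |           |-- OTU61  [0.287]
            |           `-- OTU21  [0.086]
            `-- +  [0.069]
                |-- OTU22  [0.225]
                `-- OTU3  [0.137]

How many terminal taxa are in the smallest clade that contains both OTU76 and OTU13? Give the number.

The MRCA of OTU76 and OTU13 is the root, so the clade is the entire tree.
That clade contains 28 terminal taxa: OTU10, OTU12, OTU13, OTU19, OTU21, OTU22, OTU24, OTU25, OTU28, OTU29, OTU3, OTU30, OTU31, OTU35, OTU40, OTU43, OTU46, OTU54, OTU56, OTU59, OTU60, OTU61, OTU65, OTU71, OTU72, OTU74, OTU76, OTU77.

28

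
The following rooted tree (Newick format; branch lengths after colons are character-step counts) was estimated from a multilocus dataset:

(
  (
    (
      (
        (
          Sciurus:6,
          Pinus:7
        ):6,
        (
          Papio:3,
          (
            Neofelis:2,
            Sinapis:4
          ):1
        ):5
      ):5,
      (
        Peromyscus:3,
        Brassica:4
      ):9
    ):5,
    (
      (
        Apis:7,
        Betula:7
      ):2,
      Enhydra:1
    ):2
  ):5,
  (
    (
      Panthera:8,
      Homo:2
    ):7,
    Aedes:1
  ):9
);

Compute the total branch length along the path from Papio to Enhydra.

The path runs Papio → … → MRCA → … → Enhydra; the MRCA is the node subtending ((((Sciurus,Pinus),(Papio,(Neofelis,Sinapis))),(Peromyscus,Brassica)),((Apis,Betula),Enhydra)).
Branch lengths along that path: 3 + 5 + 5 + 5 + 2 + 1 = 21.

21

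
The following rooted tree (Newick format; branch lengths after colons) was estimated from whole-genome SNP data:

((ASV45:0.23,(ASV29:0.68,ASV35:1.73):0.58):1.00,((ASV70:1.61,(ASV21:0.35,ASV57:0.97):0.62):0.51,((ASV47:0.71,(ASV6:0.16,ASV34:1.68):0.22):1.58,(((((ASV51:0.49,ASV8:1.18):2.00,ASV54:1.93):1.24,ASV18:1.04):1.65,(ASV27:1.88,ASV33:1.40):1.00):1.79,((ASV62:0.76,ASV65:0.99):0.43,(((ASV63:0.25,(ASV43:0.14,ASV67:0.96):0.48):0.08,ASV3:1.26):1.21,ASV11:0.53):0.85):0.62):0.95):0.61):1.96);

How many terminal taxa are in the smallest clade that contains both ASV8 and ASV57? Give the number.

The MRCA of ASV8 and ASV57 is the node subtending ((ASV70,(ASV21,ASV57)),((ASV47,(ASV6,ASV34)),(((((ASV51,ASV8),ASV54),ASV18),(ASV27,ASV33)),((ASV62,ASV65),(((ASV63,(ASV43,ASV67)),ASV3),ASV11))))).
That clade contains 19 terminal taxa: ASV11, ASV18, ASV21, ASV27, ASV3, ASV33, ASV34, ASV43, ASV47, ASV51, ASV54, ASV57, ASV6, ASV62, ASV63, ASV65, ASV67, ASV70, ASV8.

19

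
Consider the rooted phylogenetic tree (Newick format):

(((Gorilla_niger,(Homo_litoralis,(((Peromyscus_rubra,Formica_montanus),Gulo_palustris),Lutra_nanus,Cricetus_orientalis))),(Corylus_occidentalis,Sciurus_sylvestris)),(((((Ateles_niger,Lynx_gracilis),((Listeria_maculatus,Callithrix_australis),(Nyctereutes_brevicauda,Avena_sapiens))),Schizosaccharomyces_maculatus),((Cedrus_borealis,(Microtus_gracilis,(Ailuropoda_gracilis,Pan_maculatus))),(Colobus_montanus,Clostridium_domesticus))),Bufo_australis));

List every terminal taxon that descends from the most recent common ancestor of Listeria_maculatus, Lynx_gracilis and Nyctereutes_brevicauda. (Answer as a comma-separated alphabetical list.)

Ateles_niger, Avena_sapiens, Callithrix_australis, Listeria_maculatus, Lynx_gracilis, Nyctereutes_brevicauda

Tracing Listeria_maculatus: it sits inside (Listeria_maculatus,Callithrix_australis).
Tracing Lynx_gracilis: it sits inside (Ateles_niger,Lynx_gracilis).
Tracing Nyctereutes_brevicauda: it sits inside (Nyctereutes_brevicauda,Avena_sapiens).
The smallest clade enclosing all 3 is ((Ateles_niger,Lynx_gracilis),((Listeria_maculatus,Callithrix_australis),(Nyctereutes_brevicauda,Avena_sapiens))); the answer is its 6 terminal taxa in alphabetical order.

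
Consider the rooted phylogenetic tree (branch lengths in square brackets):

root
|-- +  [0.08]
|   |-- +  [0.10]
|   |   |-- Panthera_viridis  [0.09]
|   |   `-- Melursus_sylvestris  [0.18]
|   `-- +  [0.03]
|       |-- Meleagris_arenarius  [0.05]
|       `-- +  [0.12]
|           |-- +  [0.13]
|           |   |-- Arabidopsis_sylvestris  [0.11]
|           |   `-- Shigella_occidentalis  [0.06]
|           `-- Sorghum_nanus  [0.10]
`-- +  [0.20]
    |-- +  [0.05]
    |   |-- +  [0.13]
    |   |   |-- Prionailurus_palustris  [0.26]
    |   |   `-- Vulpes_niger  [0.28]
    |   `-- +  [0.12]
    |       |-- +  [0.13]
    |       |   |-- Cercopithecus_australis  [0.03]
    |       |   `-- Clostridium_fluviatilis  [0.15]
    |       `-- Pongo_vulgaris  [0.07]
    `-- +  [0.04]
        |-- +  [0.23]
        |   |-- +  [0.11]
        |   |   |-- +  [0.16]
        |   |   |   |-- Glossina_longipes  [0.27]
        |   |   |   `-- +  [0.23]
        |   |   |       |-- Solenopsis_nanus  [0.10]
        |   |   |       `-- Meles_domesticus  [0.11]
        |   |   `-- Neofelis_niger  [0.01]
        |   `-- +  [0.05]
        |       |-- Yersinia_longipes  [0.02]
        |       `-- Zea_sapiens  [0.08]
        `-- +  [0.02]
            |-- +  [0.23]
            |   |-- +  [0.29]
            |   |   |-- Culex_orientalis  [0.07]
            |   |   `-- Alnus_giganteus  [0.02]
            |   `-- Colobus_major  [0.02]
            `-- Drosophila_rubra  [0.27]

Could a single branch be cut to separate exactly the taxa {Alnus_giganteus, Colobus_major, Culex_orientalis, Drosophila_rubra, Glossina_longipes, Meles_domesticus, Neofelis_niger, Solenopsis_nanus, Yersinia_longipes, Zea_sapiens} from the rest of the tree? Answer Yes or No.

Yes

The most recent common ancestor of these taxa subtends ((((Glossina_longipes,(Solenopsis_nanus,Meles_domesticus)),Neofelis_niger),(Yersinia_longipes,Zea_sapiens)),(((Culex_orientalis,Alnus_giganteus),Colobus_major),Drosophila_rubra)).
That clade has exactly 10 tips — every listed taxon and nothing else — so the group is monophyletic.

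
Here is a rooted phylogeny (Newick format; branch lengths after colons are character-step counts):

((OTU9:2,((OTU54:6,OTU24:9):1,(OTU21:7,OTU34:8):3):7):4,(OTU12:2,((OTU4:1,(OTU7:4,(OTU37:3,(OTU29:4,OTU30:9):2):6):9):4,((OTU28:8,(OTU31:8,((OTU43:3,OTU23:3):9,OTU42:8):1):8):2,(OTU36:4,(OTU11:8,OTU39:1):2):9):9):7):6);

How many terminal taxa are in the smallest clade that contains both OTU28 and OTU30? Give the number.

The MRCA of OTU28 and OTU30 is the node subtending ((OTU4,(OTU7,(OTU37,(OTU29,OTU30)))),((OTU28,(OTU31,((OTU43,OTU23),OTU42))),(OTU36,(OTU11,OTU39)))).
That clade contains 13 terminal taxa: OTU11, OTU23, OTU28, OTU29, OTU30, OTU31, OTU36, OTU37, OTU39, OTU4, OTU42, OTU43, OTU7.

13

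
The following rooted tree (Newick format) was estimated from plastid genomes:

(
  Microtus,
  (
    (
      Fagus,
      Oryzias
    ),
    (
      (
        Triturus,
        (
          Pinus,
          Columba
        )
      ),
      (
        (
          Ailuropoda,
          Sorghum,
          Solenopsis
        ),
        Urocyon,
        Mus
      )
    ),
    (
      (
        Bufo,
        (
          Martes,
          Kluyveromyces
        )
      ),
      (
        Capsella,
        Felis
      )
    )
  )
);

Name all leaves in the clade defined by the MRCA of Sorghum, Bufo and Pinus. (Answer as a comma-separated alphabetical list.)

Ailuropoda, Bufo, Capsella, Columba, Fagus, Felis, Kluyveromyces, Martes, Mus, Oryzias, Pinus, Solenopsis, Sorghum, Triturus, Urocyon

Tracing Sorghum: it sits inside (Ailuropoda,Sorghum,Solenopsis).
Tracing Bufo: it sits inside (Bufo,(Martes,Kluyveromyces)).
Tracing Pinus: it sits inside (Pinus,Columba).
The smallest clade enclosing all 3 is ((Fagus,Oryzias),((Triturus,(Pinus,Columba)),((Ailuropoda,Sorghum,Solenopsis),Urocyon,Mus)),((Bufo,(Martes,Kluyveromyces)),(Capsella,Felis))); the answer is its 15 terminal taxa in alphabetical order.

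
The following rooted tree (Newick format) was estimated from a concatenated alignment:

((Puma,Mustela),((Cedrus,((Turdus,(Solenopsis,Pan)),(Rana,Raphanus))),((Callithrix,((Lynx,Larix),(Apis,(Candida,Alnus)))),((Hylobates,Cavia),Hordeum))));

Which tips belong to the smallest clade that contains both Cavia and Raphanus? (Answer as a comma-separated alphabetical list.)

Alnus, Apis, Callithrix, Candida, Cavia, Cedrus, Hordeum, Hylobates, Larix, Lynx, Pan, Rana, Raphanus, Solenopsis, Turdus

Tracing Cavia: it sits inside (Hylobates,Cavia).
Tracing Raphanus: it sits inside (Rana,Raphanus).
The smallest clade enclosing both is ((Cedrus,((Turdus,(Solenopsis,Pan)),(Rana,Raphanus))),((Callithrix,((Lynx,Larix),(Apis,(Candida,Alnus)))),((Hylobates,Cavia),Hordeum))); the answer is its 15 terminal taxa in alphabetical order.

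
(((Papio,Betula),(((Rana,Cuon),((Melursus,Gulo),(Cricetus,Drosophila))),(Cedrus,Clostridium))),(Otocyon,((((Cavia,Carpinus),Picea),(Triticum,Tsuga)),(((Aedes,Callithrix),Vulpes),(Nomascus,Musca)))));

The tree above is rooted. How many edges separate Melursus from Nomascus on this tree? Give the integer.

The MRCA of Melursus and Nomascus is the root of the tree.
From Melursus up to that node: 6 branches. From Nomascus up to the same node: 5 branches. Total: 6 + 5 = 11.

11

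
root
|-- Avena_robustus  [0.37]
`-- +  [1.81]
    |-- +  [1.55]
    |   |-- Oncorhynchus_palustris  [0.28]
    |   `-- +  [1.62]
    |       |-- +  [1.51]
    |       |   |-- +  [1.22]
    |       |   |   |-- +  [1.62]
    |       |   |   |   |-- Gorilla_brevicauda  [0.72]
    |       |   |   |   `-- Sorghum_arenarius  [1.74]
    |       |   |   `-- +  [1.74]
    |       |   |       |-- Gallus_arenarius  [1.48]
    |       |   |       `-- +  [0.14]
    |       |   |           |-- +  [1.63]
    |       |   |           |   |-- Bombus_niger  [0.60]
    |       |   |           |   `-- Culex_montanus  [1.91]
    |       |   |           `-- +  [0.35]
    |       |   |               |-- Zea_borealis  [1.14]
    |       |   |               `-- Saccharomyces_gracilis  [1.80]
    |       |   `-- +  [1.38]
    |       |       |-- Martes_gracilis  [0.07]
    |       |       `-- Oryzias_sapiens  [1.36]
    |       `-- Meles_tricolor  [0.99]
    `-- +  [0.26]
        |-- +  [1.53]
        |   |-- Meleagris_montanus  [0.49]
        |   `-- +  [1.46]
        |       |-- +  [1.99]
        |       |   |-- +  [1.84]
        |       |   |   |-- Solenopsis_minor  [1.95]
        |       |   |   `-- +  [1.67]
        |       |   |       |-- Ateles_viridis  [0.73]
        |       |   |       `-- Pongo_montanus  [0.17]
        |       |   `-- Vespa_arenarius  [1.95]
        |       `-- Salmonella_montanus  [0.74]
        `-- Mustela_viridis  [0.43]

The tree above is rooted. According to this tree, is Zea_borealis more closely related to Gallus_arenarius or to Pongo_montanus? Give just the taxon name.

Gallus_arenarius

The MRCA of Zea_borealis and Gallus_arenarius subtends (Gallus_arenarius,((Bombus_niger,Culex_montanus),(Zea_borealis,Saccharomyces_gracilis))) (5 taxa).
The MRCA of Zea_borealis and Pongo_montanus subtends ((Oncorhynchus_palustris,((((Gorilla_brevicauda,Sorghum_arenarius),(Gallus_arenarius,((Bombus_niger,Culex_montanus),(Zea_borealis,Saccharomyces_gracilis)))),(Martes_gracilis,Oryzias_sapiens)),Meles_tricolor)),((Meleagris_montanus,(((Solenopsis_minor,(Ateles_viridis,Pongo_montanus)),Vespa_arenarius),Salmonella_montanus)),Mustela_viridis)) (18 taxa).
The first is nested inside the second, so Zea_borealis shares a more recent common ancestor with Gallus_arenarius.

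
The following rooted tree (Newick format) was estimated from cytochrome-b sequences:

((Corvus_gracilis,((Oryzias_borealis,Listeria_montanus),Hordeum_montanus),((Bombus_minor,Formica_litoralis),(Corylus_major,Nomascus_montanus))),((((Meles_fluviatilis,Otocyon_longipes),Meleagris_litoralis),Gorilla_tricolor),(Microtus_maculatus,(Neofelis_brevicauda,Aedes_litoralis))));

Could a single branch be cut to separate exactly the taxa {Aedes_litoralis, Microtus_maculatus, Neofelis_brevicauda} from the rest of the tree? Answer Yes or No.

Yes

The most recent common ancestor of these taxa subtends (Microtus_maculatus,(Neofelis_brevicauda,Aedes_litoralis)).
That clade has exactly 3 tips — every listed taxon and nothing else — so the group is monophyletic.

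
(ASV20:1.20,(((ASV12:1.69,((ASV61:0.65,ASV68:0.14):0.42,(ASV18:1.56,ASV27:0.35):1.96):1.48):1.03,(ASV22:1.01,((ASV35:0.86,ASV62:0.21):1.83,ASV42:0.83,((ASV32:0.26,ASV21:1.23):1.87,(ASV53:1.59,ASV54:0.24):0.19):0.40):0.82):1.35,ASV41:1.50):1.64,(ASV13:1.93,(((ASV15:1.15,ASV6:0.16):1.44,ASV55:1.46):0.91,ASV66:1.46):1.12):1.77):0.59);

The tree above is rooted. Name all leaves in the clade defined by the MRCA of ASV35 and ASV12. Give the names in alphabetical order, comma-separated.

Tracing ASV35: it sits inside (ASV35,ASV62).
Tracing ASV12: it sits inside (ASV12,((ASV61,ASV68),(ASV18,ASV27))).
The smallest clade enclosing both is ((ASV12,((ASV61,ASV68),(ASV18,ASV27))),(ASV22,((ASV35,ASV62),ASV42,((ASV32,ASV21),(ASV53,ASV54)))),ASV41); the answer is its 14 terminal taxa in alphabetical order.

ASV12, ASV18, ASV21, ASV22, ASV27, ASV32, ASV35, ASV41, ASV42, ASV53, ASV54, ASV61, ASV62, ASV68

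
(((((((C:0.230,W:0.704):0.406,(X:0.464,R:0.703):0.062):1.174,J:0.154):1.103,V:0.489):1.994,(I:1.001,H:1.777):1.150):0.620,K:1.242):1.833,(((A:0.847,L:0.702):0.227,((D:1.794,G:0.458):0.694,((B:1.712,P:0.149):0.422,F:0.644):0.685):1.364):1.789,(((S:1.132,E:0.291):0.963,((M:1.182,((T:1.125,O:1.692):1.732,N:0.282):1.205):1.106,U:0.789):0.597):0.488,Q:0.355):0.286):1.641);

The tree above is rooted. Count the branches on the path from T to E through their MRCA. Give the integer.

The MRCA of T and E is the node subtending ((S,E),((M,((T,O),N)),U)).
From T up to that node: 5 branches. From E up to the same node: 2 branches. Total: 5 + 2 = 7.

7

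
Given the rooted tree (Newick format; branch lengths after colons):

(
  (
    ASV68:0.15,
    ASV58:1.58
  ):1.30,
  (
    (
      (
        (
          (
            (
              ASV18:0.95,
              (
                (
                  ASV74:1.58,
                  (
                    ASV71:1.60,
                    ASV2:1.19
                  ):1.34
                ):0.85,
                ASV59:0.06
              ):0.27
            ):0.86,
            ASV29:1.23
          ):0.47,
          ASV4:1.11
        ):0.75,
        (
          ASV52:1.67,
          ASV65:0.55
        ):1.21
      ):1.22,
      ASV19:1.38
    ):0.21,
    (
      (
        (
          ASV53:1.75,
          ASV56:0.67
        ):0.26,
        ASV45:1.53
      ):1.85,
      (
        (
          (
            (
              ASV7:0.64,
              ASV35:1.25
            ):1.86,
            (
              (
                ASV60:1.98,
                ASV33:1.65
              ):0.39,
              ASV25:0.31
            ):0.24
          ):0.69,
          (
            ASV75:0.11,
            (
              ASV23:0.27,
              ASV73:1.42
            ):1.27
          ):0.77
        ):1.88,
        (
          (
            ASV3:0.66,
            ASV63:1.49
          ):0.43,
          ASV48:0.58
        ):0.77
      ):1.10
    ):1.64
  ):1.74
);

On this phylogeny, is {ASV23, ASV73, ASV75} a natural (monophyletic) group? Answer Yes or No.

The most recent common ancestor of these taxa subtends (ASV75,(ASV23,ASV73)).
That clade has exactly 3 tips — every listed taxon and nothing else — so the group is monophyletic.

Yes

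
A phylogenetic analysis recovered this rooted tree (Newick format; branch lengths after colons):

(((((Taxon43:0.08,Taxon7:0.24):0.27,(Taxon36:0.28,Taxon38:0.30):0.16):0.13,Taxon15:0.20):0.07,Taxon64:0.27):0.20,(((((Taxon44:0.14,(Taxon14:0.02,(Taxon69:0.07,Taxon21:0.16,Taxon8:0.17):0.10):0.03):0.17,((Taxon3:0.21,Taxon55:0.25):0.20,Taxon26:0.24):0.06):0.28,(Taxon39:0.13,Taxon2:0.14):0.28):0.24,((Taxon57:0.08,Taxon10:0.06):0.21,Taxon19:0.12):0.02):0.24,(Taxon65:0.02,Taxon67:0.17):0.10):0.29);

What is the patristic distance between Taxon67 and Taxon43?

1.31

The path runs Taxon67 → … → MRCA → … → Taxon43; the MRCA is the root of the tree.
Branch lengths along that path: 0.17 + 0.10 + 0.29 + 0.20 + 0.07 + 0.13 + 0.27 + 0.08 = 1.31.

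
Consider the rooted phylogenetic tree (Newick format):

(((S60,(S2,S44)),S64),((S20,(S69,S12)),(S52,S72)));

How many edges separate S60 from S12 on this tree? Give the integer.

The MRCA of S60 and S12 is the root of the tree.
From S60 up to that node: 3 branches. From S12 up to the same node: 4 branches. Total: 3 + 4 = 7.

7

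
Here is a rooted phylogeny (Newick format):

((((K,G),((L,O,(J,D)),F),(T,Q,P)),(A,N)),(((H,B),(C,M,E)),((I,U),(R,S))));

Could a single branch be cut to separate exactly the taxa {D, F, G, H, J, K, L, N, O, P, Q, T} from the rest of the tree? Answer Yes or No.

No

The MRCA of the listed taxa is the root, so the smallest clade containing them is the whole tree.
That clade also contains A, B, C, E, I, M, R, S, U, which are not in the proposed group, so the group is not monophyletic.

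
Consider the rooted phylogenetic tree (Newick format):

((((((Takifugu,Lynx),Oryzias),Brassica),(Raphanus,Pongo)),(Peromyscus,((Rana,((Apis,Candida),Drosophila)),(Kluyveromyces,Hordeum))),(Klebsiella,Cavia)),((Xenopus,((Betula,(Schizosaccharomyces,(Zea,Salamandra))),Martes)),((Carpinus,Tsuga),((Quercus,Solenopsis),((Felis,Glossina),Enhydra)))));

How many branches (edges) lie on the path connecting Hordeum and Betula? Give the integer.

10

The MRCA of Hordeum and Betula is the root of the tree.
From Hordeum up to that node: 5 branches. From Betula up to the same node: 5 branches. Total: 5 + 5 = 10.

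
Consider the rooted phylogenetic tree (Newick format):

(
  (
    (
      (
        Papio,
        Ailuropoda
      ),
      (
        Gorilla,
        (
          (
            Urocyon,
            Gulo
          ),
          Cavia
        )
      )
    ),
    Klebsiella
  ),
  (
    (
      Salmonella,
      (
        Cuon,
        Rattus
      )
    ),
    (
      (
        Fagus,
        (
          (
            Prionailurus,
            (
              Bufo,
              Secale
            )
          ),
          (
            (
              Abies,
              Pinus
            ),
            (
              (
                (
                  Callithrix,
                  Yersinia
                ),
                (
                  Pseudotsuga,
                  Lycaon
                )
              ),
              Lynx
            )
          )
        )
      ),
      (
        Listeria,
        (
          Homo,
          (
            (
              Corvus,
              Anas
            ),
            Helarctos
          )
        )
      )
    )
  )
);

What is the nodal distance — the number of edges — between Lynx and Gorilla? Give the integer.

11

The MRCA of Lynx and Gorilla is the root of the tree.
From Lynx up to that node: 7 branches. From Gorilla up to the same node: 4 branches. Total: 7 + 4 = 11.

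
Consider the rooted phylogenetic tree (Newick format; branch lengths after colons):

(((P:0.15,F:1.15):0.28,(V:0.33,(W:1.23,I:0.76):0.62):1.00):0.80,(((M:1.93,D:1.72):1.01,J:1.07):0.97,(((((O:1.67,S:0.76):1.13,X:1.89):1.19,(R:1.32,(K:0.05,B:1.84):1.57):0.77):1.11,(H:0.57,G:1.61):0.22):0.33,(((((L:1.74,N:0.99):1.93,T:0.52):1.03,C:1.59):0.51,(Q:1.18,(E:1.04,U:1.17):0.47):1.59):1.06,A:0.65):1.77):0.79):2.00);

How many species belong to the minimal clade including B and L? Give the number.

16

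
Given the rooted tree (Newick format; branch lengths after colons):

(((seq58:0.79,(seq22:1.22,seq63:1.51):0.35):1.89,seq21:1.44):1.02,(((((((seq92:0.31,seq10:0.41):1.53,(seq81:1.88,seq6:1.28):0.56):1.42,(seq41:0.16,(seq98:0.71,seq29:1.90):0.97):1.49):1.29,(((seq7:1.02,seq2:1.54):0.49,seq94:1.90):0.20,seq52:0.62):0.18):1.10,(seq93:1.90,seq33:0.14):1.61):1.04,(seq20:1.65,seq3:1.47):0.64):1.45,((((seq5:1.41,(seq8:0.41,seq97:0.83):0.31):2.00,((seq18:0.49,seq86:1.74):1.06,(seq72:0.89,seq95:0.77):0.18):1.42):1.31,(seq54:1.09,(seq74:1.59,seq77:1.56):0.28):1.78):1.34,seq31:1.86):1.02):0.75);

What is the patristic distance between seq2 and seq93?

7.02

The path runs seq2 → … → MRCA → … → seq93; the MRCA is the node subtending (((((seq92,seq10),(seq81,seq6)),(seq41,(seq98,seq29))),(((seq7,seq2),seq94),seq52)),(seq93,seq33)).
Branch lengths along that path: 1.54 + 0.49 + 0.20 + 0.18 + 1.10 + 1.61 + 1.90 = 7.02.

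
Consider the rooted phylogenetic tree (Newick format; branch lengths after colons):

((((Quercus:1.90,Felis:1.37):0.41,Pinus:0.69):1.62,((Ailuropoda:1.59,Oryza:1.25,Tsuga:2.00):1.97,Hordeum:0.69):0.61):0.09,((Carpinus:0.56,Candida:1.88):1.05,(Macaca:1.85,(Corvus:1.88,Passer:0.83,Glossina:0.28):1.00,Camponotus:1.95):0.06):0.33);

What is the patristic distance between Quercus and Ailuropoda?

The path runs Quercus → … → MRCA → … → Ailuropoda; the MRCA is the node subtending (((Quercus,Felis),Pinus),((Ailuropoda,Oryza,Tsuga),Hordeum)).
Branch lengths along that path: 1.90 + 0.41 + 1.62 + 0.61 + 1.97 + 1.59 = 8.10.

8.10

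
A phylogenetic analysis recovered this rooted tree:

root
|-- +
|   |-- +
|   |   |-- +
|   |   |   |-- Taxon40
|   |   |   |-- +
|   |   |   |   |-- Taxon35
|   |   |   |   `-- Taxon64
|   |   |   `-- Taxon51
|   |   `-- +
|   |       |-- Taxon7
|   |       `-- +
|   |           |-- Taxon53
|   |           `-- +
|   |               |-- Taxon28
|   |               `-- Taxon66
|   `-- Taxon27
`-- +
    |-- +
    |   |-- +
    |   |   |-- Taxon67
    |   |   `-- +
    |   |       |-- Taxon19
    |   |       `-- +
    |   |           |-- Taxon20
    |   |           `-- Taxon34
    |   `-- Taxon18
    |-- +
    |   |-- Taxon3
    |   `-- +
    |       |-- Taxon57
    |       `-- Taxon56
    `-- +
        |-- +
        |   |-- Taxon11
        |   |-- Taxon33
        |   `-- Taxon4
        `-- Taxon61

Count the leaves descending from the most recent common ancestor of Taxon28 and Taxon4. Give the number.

The MRCA of Taxon28 and Taxon4 is the root, so the clade is the entire tree.
That clade contains 21 terminal taxa: Taxon11, Taxon18, Taxon19, Taxon20, Taxon27, Taxon28, Taxon3, Taxon33, Taxon34, Taxon35, Taxon4, Taxon40, Taxon51, Taxon53, Taxon56, Taxon57, Taxon61, Taxon64, Taxon66, Taxon67, Taxon7.

21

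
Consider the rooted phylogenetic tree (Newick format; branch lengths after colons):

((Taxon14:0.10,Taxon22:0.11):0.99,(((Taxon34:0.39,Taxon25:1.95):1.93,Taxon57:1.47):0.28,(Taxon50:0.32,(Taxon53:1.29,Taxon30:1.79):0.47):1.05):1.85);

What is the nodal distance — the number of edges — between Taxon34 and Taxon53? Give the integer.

6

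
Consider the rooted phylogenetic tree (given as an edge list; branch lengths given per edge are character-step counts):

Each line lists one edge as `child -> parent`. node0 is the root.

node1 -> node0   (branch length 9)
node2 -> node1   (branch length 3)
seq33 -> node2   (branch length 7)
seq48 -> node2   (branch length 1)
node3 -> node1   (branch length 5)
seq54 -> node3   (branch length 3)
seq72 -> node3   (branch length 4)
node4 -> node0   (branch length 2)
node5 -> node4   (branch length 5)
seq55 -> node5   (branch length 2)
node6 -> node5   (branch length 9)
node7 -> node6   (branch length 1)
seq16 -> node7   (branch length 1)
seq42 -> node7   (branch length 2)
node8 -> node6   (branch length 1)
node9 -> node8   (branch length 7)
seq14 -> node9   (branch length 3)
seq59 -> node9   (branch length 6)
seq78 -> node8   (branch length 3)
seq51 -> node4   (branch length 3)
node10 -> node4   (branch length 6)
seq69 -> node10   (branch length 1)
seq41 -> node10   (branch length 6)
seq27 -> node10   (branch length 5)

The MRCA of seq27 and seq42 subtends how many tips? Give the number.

The MRCA of seq27 and seq42 is the node subtending ((seq55,((seq16,seq42),((seq14,seq59),seq78))),seq51,(seq69,seq41,seq27)).
That clade contains 10 terminal taxa: seq14, seq16, seq27, seq41, seq42, seq51, seq55, seq59, seq69, seq78.

10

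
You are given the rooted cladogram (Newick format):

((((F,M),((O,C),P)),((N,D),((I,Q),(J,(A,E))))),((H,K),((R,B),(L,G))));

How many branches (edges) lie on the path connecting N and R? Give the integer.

The MRCA of N and R is the root of the tree.
From N up to that node: 4 branches. From R up to the same node: 4 branches. Total: 4 + 4 = 8.

8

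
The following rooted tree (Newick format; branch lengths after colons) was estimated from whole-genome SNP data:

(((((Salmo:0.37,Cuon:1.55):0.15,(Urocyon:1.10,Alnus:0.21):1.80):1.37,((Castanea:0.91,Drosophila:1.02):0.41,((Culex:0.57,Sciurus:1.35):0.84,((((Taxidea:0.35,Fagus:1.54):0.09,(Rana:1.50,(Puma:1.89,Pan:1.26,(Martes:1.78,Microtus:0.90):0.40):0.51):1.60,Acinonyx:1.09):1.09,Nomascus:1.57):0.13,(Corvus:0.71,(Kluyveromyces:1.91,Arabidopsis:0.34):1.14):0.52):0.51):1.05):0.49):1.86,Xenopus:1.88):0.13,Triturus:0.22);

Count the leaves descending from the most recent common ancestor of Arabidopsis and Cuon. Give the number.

The MRCA of Arabidopsis and Cuon is the node subtending (((Salmo,Cuon),(Urocyon,Alnus)),((Castanea,Drosophila),((Culex,Sciurus),((((Taxidea,Fagus),(Rana,(Puma,Pan,(Martes,Microtus))),Acinonyx),Nomascus),(Corvus,(Kluyveromyces,Arabidopsis)))))).
That clade contains 20 terminal taxa: Acinonyx, Alnus, Arabidopsis, Castanea, Corvus, Culex, Cuon, Drosophila, Fagus, Kluyveromyces, Martes, Microtus, Nomascus, Pan, Puma, Rana, Salmo, Sciurus, Taxidea, Urocyon.

20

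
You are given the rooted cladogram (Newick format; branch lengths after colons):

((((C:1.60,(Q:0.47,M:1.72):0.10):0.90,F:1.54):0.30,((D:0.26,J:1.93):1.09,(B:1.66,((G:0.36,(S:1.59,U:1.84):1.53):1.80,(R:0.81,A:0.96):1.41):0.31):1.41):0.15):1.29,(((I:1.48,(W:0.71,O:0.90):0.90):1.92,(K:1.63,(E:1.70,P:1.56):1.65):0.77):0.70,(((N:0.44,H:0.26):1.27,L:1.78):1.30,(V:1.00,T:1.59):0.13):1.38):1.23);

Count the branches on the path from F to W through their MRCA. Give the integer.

The MRCA of F and W is the root of the tree.
From F up to that node: 3 branches. From W up to the same node: 5 branches. Total: 3 + 5 = 8.

8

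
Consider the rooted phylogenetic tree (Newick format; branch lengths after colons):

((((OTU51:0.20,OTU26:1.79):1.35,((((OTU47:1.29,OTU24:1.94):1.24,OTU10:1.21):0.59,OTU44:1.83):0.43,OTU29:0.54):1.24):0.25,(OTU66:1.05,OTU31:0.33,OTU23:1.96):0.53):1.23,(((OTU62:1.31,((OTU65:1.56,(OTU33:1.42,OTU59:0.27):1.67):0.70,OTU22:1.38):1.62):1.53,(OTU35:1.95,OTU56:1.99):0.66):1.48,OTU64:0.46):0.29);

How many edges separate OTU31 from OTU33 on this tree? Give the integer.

The MRCA of OTU31 and OTU33 is the root of the tree.
From OTU31 up to that node: 3 branches. From OTU33 up to the same node: 7 branches. Total: 3 + 7 = 10.

10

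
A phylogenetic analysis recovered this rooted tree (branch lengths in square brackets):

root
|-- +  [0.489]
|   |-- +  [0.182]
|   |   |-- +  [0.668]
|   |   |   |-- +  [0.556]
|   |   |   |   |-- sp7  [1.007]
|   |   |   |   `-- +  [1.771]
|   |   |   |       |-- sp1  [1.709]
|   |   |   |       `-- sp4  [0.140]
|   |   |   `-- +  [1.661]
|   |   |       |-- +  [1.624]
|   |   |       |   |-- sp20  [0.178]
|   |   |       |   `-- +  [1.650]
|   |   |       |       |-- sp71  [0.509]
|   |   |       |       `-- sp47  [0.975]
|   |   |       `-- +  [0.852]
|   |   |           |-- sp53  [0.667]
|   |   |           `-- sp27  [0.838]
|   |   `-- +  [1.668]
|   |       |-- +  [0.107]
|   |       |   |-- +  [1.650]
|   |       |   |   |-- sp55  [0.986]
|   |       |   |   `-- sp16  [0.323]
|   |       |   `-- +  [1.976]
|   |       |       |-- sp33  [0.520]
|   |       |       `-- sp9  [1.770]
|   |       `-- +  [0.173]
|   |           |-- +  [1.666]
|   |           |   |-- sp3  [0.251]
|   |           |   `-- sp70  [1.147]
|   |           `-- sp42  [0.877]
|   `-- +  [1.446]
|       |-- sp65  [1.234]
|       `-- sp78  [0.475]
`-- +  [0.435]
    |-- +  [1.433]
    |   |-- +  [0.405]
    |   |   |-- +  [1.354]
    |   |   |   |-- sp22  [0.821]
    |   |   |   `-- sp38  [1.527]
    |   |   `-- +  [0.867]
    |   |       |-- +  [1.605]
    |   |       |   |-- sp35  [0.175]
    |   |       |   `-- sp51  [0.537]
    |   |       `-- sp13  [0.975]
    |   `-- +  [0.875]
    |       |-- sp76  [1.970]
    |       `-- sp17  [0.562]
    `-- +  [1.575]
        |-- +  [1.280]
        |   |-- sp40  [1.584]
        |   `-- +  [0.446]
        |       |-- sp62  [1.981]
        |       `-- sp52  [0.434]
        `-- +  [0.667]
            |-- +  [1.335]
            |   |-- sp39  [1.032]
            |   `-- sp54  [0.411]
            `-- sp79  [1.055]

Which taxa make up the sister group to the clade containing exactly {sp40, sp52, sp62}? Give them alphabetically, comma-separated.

sp39, sp54, sp79

The clade containing exactly {sp40, sp52, sp62} attaches to the tree at the node subtending ((sp40,(sp62,sp52)),((sp39,sp54),sp79)).
The other lineage descending from that same node — the sister group — is ((sp39,sp54),sp79); its 3 tips in alphabetical order are the answer.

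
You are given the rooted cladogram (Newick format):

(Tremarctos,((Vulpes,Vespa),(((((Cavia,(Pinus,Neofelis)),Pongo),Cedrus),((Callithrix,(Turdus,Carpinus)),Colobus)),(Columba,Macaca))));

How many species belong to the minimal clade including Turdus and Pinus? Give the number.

9

The MRCA of Turdus and Pinus is the node subtending ((((Cavia,(Pinus,Neofelis)),Pongo),Cedrus),((Callithrix,(Turdus,Carpinus)),Colobus)).
That clade contains 9 terminal taxa: Callithrix, Carpinus, Cavia, Cedrus, Colobus, Neofelis, Pinus, Pongo, Turdus.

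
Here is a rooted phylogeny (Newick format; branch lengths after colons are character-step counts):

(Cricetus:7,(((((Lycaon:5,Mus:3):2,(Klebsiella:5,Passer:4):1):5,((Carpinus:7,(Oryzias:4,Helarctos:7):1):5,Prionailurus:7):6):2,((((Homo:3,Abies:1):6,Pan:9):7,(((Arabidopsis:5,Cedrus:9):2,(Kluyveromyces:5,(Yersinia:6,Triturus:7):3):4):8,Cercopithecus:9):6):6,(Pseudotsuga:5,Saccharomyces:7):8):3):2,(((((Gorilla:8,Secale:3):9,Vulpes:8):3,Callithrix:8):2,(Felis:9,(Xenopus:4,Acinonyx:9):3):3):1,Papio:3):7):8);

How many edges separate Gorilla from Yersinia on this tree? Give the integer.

The MRCA of Gorilla and Yersinia is the node subtending (((((Lycaon,Mus),(Klebsiella,Passer)),((Carpinus,(Oryzias,Helarctos)),Prionailurus)),((((Homo,Abies),Pan),(((Arabidopsis,Cedrus),(Kluyveromyces,(Yersinia,Triturus))),Cercopithecus)),(Pseudotsuga,Saccharomyces))),(((((Gorilla,Secale),Vulpes),Callithrix),(Felis,(Xenopus,Acinonyx))),Papio)).
From Gorilla up to that node: 6 branches. From Yersinia up to the same node: 8 branches. Total: 6 + 8 = 14.

14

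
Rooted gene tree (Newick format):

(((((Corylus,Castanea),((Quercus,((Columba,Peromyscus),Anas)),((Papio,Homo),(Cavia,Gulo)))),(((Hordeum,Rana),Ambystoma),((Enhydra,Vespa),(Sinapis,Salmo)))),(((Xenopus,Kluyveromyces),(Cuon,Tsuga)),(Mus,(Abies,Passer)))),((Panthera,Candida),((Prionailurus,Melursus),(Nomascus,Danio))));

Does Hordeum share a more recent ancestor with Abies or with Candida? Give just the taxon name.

The MRCA of Hordeum and Abies subtends ((((Corylus,Castanea),((Quercus,((Columba,Peromyscus),Anas)),((Papio,Homo),(Cavia,Gulo)))),(((Hordeum,Rana),Ambystoma),((Enhydra,Vespa),(Sinapis,Salmo)))),(((Xenopus,Kluyveromyces),(Cuon,Tsuga)),(Mus,(Abies,Passer)))) (24 taxa).
The MRCA of Hordeum and Candida is the root, subtending the entire tree (30 taxa).
The first is nested inside the second, so Hordeum shares a more recent common ancestor with Abies.

Abies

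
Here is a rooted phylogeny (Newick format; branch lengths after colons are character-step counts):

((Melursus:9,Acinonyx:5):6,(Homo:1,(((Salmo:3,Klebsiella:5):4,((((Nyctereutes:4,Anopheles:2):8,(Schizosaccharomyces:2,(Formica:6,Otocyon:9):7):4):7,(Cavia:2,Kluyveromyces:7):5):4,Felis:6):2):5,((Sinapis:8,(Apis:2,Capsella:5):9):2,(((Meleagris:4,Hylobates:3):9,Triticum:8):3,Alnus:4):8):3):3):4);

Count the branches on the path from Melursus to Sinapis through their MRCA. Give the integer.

7

The MRCA of Melursus and Sinapis is the root of the tree.
From Melursus up to that node: 2 branches. From Sinapis up to the same node: 5 branches. Total: 2 + 5 = 7.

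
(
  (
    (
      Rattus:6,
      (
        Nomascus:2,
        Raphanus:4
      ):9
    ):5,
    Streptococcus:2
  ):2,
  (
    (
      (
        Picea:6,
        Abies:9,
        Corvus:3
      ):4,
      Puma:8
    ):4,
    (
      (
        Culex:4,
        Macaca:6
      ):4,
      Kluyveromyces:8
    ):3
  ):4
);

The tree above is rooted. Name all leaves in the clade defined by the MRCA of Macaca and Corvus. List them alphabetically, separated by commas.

Tracing Macaca: it sits inside (Culex,Macaca).
Tracing Corvus: it sits inside (Picea,Abies,Corvus).
The smallest clade enclosing both is (((Picea,Abies,Corvus),Puma),((Culex,Macaca),Kluyveromyces)); the answer is its 7 terminal taxa in alphabetical order.

Abies, Corvus, Culex, Kluyveromyces, Macaca, Picea, Puma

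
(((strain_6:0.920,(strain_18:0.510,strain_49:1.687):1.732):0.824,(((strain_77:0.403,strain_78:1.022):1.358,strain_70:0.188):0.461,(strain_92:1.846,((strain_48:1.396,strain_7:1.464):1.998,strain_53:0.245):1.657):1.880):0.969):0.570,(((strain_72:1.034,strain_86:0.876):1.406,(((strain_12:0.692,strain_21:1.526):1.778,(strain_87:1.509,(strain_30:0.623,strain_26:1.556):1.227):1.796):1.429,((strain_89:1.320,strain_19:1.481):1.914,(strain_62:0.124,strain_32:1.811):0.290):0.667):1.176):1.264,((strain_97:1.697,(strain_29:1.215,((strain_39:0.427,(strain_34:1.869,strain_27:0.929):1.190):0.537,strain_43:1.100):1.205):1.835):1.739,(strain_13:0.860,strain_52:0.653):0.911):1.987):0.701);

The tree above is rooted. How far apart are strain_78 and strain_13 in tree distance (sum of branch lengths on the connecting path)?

The path runs strain_78 → … → MRCA → … → strain_13; the MRCA is the root of the tree.
Branch lengths along that path: 1.022 + 1.358 + 0.461 + 0.969 + 0.570 + 0.701 + 1.987 + 0.911 + 0.860 = 8.839.

8.839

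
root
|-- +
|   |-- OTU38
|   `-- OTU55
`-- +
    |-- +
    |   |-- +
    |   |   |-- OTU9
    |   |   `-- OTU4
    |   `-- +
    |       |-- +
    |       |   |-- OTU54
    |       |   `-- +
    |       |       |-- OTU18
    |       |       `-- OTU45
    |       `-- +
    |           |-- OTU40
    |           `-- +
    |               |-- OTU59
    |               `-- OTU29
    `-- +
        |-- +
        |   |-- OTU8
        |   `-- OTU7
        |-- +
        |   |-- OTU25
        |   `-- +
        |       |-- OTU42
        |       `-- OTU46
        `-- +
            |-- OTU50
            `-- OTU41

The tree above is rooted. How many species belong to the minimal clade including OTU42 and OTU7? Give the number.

7

The MRCA of OTU42 and OTU7 is the node subtending ((OTU8,OTU7),(OTU25,(OTU42,OTU46)),(OTU50,OTU41)).
That clade contains 7 terminal taxa: OTU25, OTU41, OTU42, OTU46, OTU50, OTU7, OTU8.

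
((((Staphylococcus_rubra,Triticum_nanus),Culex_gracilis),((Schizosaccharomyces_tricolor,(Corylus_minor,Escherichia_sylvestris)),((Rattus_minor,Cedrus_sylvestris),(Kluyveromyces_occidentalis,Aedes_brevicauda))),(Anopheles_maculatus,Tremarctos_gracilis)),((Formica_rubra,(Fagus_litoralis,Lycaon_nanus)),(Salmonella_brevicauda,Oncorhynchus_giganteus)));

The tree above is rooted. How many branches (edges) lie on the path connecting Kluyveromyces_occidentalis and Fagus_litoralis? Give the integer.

9

The MRCA of Kluyveromyces_occidentalis and Fagus_litoralis is the root of the tree.
From Kluyveromyces_occidentalis up to that node: 5 branches. From Fagus_litoralis up to the same node: 4 branches. Total: 5 + 4 = 9.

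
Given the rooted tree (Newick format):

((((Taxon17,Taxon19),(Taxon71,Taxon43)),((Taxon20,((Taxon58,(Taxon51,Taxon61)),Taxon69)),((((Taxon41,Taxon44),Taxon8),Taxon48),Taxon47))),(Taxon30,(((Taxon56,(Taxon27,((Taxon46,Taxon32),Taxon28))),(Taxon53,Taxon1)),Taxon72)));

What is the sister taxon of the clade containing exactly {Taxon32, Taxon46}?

The clade containing exactly {Taxon32, Taxon46} attaches to the tree at the node subtending ((Taxon46,Taxon32),Taxon28).
The other lineage descending from that same node — the sister group — is the single tip Taxon28.

Taxon28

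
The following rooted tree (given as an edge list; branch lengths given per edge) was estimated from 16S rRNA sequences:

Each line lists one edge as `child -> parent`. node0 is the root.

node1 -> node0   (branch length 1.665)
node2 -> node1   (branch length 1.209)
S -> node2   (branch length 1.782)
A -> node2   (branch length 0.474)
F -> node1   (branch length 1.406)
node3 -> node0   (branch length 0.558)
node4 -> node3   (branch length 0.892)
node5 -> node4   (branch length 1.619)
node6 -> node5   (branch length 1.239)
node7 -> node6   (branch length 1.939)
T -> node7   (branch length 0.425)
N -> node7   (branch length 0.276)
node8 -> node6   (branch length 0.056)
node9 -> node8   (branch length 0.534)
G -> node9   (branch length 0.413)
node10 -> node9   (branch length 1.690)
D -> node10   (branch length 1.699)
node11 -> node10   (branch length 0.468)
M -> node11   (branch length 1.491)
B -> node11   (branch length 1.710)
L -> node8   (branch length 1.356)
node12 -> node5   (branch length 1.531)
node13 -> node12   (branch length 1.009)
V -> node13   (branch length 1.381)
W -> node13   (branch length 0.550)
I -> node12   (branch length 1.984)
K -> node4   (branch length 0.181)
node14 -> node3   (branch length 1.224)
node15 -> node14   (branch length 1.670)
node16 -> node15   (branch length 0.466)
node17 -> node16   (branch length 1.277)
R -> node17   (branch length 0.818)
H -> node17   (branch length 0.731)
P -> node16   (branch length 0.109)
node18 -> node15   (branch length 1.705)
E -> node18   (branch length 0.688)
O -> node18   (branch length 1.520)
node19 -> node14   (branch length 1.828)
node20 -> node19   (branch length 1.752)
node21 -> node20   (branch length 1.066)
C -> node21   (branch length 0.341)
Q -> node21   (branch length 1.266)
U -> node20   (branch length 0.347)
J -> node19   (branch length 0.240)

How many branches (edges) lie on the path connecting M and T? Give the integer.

The MRCA of M and T is the node subtending ((T,N),((G,(D,(M,B))),L)).
From M up to that node: 5 branches. From T up to the same node: 2 branches. Total: 5 + 2 = 7.

7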